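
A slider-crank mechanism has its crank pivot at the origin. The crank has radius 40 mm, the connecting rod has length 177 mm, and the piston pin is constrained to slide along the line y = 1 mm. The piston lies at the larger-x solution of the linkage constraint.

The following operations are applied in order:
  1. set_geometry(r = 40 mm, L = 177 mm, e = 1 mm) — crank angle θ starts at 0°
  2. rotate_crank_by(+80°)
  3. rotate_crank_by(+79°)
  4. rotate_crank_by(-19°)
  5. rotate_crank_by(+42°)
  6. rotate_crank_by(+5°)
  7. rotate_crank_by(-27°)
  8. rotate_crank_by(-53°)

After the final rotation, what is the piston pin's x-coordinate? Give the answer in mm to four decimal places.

161.3406

set_geometry: r = 40 mm, L = 177 mm, e = 1 mm; θ ← 0°
rotate_crank_by(+80°): θ ← 0° +80° = 80°
rotate_crank_by(+79°): θ ← 80° +79° = 159°
rotate_crank_by(-19°): θ ← 159° -19° = 140°
rotate_crank_by(+42°): θ ← 140° +42° = 182°
rotate_crank_by(+5°): θ ← 182° +5° = 187°
rotate_crank_by(-27°): θ ← 187° -27° = 160°
rotate_crank_by(-53°): θ ← 160° -53° = 107°
crank pin P = (r cos θ, r sin θ) = (-11.694868, 38.252190)
h = r sin θ − e = 38.252190 − 1 = 37.252190
x = r cos θ + √(L² − h²) = -11.694868 + √(31329.0 − 1387.7257) = -11.694868 + 173.035471 = 161.340603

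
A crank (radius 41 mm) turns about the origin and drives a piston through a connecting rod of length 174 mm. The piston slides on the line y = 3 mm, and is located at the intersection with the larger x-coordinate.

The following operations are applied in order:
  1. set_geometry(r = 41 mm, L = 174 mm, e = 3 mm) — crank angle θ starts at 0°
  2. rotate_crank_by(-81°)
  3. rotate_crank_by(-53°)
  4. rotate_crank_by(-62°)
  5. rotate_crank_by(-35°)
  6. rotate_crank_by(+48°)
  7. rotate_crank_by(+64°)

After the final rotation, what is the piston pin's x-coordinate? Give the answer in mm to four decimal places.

set_geometry: r = 41 mm, L = 174 mm, e = 3 mm; θ ← 0°
rotate_crank_by(-81°): θ ← 0° -81° = -81°
rotate_crank_by(-53°): θ ← -81° -53° = -134°
rotate_crank_by(-62°): θ ← -134° -62° = -196°
rotate_crank_by(-35°): θ ← -196° -35° = -231°
rotate_crank_by(+48°): θ ← -231° +48° = -183°
rotate_crank_by(+64°): θ ← -183° +64° = -119°
crank pin P = (r cos θ, r sin θ) = (-19.877194, -35.859408)
h = r sin θ − e = -35.859408 − 3 = -38.859408
x = r cos θ + √(L² − h²) = -19.877194 + √(30276.0 − 1510.0536) = -19.877194 + 169.605266 = 149.728072

149.7281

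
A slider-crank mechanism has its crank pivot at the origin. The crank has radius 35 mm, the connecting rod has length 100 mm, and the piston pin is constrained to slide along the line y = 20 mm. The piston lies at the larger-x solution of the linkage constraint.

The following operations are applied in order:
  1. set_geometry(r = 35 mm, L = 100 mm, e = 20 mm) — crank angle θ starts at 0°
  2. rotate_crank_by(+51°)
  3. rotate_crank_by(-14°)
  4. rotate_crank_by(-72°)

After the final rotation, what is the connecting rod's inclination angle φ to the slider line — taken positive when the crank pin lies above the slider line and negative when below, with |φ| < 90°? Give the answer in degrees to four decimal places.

-23.6252

set_geometry: r = 35 mm, L = 100 mm, e = 20 mm; θ ← 0°
rotate_crank_by(+51°): θ ← 0° +51° = 51°
rotate_crank_by(-14°): θ ← 51° -14° = 37°
rotate_crank_by(-72°): θ ← 37° -72° = -35°
crank pin P = (r cos θ, r sin θ) = (28.670322, -20.075175)
h = r sin θ − e = -20.075175 − 20 = -40.075175
sin φ = h / L = -40.075175 / 100 = -0.40075175
φ = arcsin(-0.40075175) = -23.625183°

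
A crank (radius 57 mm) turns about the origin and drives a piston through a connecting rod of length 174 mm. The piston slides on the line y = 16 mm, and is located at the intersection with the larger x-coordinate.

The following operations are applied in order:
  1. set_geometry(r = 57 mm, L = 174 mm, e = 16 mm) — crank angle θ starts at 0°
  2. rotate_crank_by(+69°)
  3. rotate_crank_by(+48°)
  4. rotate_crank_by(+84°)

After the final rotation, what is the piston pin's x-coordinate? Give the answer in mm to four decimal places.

116.9302

set_geometry: r = 57 mm, L = 174 mm, e = 16 mm; θ ← 0°
rotate_crank_by(+69°): θ ← 0° +69° = 69°
rotate_crank_by(+48°): θ ← 69° +48° = 117°
rotate_crank_by(+84°): θ ← 117° +84° = 201°
crank pin P = (r cos θ, r sin θ) = (-53.214084, -20.426973)
h = r sin θ − e = -20.426973 − 16 = -36.426973
x = r cos θ + √(L² − h²) = -53.214084 + √(30276.0 − 1326.9244) = -53.214084 + 170.144279 = 116.930195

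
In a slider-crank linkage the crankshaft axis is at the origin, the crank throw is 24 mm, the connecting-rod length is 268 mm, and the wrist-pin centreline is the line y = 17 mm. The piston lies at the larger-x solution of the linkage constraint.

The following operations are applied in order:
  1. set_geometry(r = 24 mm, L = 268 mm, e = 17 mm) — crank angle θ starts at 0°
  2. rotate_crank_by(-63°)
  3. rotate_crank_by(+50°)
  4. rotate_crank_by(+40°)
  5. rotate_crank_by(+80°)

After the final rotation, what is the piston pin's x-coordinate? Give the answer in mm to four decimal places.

set_geometry: r = 24 mm, L = 268 mm, e = 17 mm; θ ← 0°
rotate_crank_by(-63°): θ ← 0° -63° = -63°
rotate_crank_by(+50°): θ ← -63° +50° = -13°
rotate_crank_by(+40°): θ ← -13° +40° = 27°
rotate_crank_by(+80°): θ ← 27° +80° = 107°
crank pin P = (r cos θ, r sin θ) = (-7.016921, 22.951314)
h = r sin θ − e = 22.951314 − 17 = 5.951314
x = r cos θ + √(L² − h²) = -7.016921 + √(71824.0 − 35.4181) = -7.016921 + 267.933913 = 260.916992

260.9170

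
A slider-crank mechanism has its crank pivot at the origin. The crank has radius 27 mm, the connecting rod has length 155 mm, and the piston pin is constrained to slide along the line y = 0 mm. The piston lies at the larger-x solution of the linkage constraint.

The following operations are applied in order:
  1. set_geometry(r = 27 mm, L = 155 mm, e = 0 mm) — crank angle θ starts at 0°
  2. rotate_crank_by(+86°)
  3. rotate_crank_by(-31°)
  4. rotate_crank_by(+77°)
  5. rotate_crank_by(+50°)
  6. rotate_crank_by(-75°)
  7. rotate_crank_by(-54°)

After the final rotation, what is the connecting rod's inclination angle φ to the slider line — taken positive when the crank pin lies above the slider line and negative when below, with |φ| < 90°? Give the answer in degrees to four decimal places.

set_geometry: r = 27 mm, L = 155 mm, e = 0 mm; θ ← 0°
rotate_crank_by(+86°): θ ← 0° +86° = 86°
rotate_crank_by(-31°): θ ← 86° -31° = 55°
rotate_crank_by(+77°): θ ← 55° +77° = 132°
rotate_crank_by(+50°): θ ← 132° +50° = 182°
rotate_crank_by(-75°): θ ← 182° -75° = 107°
rotate_crank_by(-54°): θ ← 107° -54° = 53°
crank pin P = (r cos θ, r sin θ) = (16.249006, 21.563159)
h = r sin θ − e = 21.563159 − 0 = 21.563159
sin φ = h / L = 21.563159 / 155 = 0.13911715
φ = arcsin(0.13911715) = 7.996763°

7.9968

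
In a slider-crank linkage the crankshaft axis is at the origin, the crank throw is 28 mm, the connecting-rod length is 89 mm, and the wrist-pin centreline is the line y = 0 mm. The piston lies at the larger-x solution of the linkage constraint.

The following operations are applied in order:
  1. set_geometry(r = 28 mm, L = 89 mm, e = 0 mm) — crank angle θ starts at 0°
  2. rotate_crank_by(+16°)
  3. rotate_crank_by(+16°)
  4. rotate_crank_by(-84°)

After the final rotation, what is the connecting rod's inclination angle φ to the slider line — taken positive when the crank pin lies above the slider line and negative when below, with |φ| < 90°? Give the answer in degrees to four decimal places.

-14.3541

set_geometry: r = 28 mm, L = 89 mm, e = 0 mm; θ ← 0°
rotate_crank_by(+16°): θ ← 0° +16° = 16°
rotate_crank_by(+16°): θ ← 16° +16° = 32°
rotate_crank_by(-84°): θ ← 32° -84° = -52°
crank pin P = (r cos θ, r sin θ) = (17.238521, -22.064301)
h = r sin θ − e = -22.064301 − 0 = -22.064301
sin φ = h / L = -22.064301 / 89 = -0.24791350
φ = arcsin(-0.24791350) = -14.354078°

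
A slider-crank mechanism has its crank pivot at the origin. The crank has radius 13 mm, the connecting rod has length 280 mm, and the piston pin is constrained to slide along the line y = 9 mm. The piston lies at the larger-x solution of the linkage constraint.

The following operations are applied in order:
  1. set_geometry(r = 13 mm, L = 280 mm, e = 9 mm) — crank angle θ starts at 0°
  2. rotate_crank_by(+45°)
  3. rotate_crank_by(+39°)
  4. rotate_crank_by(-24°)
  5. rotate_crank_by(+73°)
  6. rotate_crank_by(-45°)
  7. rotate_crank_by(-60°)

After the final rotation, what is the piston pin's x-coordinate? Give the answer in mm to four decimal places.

291.4633

set_geometry: r = 13 mm, L = 280 mm, e = 9 mm; θ ← 0°
rotate_crank_by(+45°): θ ← 0° +45° = 45°
rotate_crank_by(+39°): θ ← 45° +39° = 84°
rotate_crank_by(-24°): θ ← 84° -24° = 60°
rotate_crank_by(+73°): θ ← 60° +73° = 133°
rotate_crank_by(-45°): θ ← 133° -45° = 88°
rotate_crank_by(-60°): θ ← 88° -60° = 28°
crank pin P = (r cos θ, r sin θ) = (11.478319, 6.103130)
h = r sin θ − e = 6.103130 − 9 = -2.896870
x = r cos θ + √(L² − h²) = 11.478319 + √(78400.0 − 8.3919) = 11.478319 + 279.985014 = 291.463333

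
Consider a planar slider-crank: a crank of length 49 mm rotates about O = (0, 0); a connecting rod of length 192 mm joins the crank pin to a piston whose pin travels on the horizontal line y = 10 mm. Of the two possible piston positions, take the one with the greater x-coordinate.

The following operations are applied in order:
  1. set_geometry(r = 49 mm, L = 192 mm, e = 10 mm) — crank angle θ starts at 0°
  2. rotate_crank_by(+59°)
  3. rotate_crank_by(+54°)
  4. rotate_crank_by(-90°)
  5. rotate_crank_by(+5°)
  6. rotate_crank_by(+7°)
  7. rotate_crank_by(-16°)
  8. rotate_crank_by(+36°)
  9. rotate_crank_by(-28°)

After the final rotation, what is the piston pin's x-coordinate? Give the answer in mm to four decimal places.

set_geometry: r = 49 mm, L = 192 mm, e = 10 mm; θ ← 0°
rotate_crank_by(+59°): θ ← 0° +59° = 59°
rotate_crank_by(+54°): θ ← 59° +54° = 113°
rotate_crank_by(-90°): θ ← 113° -90° = 23°
rotate_crank_by(+5°): θ ← 23° +5° = 28°
rotate_crank_by(+7°): θ ← 28° +7° = 35°
rotate_crank_by(-16°): θ ← 35° -16° = 19°
rotate_crank_by(+36°): θ ← 19° +36° = 55°
rotate_crank_by(-28°): θ ← 55° -28° = 27°
crank pin P = (r cos θ, r sin θ) = (43.659320, 22.245534)
h = r sin θ − e = 22.245534 − 10 = 12.245534
x = r cos θ + √(L² − h²) = 43.659320 + √(36864.0 − 149.9531) = 43.659320 + 191.609099 = 235.268419

235.2684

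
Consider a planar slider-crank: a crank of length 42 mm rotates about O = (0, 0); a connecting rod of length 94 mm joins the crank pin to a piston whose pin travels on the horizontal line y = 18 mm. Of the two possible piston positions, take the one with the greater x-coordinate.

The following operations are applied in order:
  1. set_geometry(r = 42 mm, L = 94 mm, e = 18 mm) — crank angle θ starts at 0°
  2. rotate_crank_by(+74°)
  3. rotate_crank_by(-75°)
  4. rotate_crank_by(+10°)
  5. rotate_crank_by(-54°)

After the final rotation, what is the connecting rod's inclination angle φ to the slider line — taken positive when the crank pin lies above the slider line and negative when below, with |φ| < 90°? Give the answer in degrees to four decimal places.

-30.4928

set_geometry: r = 42 mm, L = 94 mm, e = 18 mm; θ ← 0°
rotate_crank_by(+74°): θ ← 0° +74° = 74°
rotate_crank_by(-75°): θ ← 74° -75° = -1°
rotate_crank_by(+10°): θ ← -1° +10° = 9°
rotate_crank_by(-54°): θ ← 9° -54° = -45°
crank pin P = (r cos θ, r sin θ) = (29.698485, -29.698485)
h = r sin θ − e = -29.698485 − 18 = -47.698485
sin φ = h / L = -47.698485 / 94 = -0.50743069
φ = arcsin(-0.50743069) = -30.492840°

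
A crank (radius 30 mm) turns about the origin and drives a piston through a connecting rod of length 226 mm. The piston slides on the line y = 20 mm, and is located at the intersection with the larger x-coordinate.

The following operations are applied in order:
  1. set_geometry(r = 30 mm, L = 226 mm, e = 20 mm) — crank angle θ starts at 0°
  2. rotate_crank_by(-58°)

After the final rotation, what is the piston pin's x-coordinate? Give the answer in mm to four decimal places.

237.2820

set_geometry: r = 30 mm, L = 226 mm, e = 20 mm; θ ← 0°
rotate_crank_by(-58°): θ ← 0° -58° = -58°
crank pin P = (r cos θ, r sin θ) = (15.897578, -25.441443)
h = r sin θ − e = -25.441443 − 20 = -45.441443
x = r cos θ + √(L² − h²) = 15.897578 + √(51076.0 − 2064.9247) = 15.897578 + 221.384451 = 237.282029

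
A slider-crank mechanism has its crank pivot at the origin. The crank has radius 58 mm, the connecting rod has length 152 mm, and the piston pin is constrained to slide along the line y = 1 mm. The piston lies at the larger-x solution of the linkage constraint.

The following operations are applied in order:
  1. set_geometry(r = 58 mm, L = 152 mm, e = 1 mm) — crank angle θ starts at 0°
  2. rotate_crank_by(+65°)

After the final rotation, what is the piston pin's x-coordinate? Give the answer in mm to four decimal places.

set_geometry: r = 58 mm, L = 152 mm, e = 1 mm; θ ← 0°
rotate_crank_by(+65°): θ ← 0° +65° = 65°
crank pin P = (r cos θ, r sin θ) = (24.511859, 52.565852)
h = r sin θ − e = 52.565852 − 1 = 51.565852
x = r cos θ + √(L² − h²) = 24.511859 + √(23104.0 − 2659.0371) = 24.511859 + 142.985884 = 167.497743

167.4977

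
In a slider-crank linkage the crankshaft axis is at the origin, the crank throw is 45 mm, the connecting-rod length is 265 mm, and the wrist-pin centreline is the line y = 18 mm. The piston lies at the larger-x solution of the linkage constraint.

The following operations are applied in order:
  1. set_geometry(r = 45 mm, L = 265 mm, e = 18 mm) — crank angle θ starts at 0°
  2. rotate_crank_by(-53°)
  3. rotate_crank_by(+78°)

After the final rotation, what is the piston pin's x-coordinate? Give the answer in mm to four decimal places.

305.7819

set_geometry: r = 45 mm, L = 265 mm, e = 18 mm; θ ← 0°
rotate_crank_by(-53°): θ ← 0° -53° = -53°
rotate_crank_by(+78°): θ ← -53° +78° = 25°
crank pin P = (r cos θ, r sin θ) = (40.783850, 19.017822)
h = r sin θ − e = 19.017822 − 18 = 1.017822
x = r cos θ + √(L² − h²) = 40.783850 + √(70225.0 − 1.0360) = 40.783850 + 264.998045 = 305.781896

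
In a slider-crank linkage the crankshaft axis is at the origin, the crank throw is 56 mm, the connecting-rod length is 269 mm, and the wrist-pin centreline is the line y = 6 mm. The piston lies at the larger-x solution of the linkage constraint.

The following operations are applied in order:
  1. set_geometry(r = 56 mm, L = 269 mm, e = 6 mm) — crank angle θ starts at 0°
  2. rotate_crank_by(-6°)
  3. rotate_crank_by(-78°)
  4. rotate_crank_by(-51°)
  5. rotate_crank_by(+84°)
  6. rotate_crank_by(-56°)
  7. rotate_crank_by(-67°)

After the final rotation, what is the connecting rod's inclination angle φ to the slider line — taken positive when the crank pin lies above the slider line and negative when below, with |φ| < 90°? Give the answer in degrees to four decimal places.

-2.5256

set_geometry: r = 56 mm, L = 269 mm, e = 6 mm; θ ← 0°
rotate_crank_by(-6°): θ ← 0° -6° = -6°
rotate_crank_by(-78°): θ ← -6° -78° = -84°
rotate_crank_by(-51°): θ ← -84° -51° = -135°
rotate_crank_by(+84°): θ ← -135° +84° = -51°
rotate_crank_by(-56°): θ ← -51° -56° = -107°
rotate_crank_by(-67°): θ ← -107° -67° = -174°
crank pin P = (r cos θ, r sin θ) = (-55.693226, -5.853594)
h = r sin θ − e = -5.853594 − 6 = -11.853594
sin φ = h / L = -11.853594 / 269 = -0.04406540
φ = arcsin(-0.04406540) = -2.525580°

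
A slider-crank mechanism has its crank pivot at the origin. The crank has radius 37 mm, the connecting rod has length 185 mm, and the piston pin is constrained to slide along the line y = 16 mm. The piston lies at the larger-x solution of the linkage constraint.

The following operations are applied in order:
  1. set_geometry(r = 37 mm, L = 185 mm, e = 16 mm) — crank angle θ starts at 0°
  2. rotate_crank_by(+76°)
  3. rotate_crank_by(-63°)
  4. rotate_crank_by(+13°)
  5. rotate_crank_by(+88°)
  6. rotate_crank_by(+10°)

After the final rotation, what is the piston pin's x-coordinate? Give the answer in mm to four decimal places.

set_geometry: r = 37 mm, L = 185 mm, e = 16 mm; θ ← 0°
rotate_crank_by(+76°): θ ← 0° +76° = 76°
rotate_crank_by(-63°): θ ← 76° -63° = 13°
rotate_crank_by(+13°): θ ← 13° +13° = 26°
rotate_crank_by(+88°): θ ← 26° +88° = 114°
rotate_crank_by(+10°): θ ← 114° +10° = 124°
crank pin P = (r cos θ, r sin θ) = (-20.690137, 30.674390)
h = r sin θ − e = 30.674390 − 16 = 14.674390
x = r cos θ + √(L² − h²) = -20.690137 + √(34225.0 − 215.3377) = -20.690137 + 184.417088 = 163.726950

163.7270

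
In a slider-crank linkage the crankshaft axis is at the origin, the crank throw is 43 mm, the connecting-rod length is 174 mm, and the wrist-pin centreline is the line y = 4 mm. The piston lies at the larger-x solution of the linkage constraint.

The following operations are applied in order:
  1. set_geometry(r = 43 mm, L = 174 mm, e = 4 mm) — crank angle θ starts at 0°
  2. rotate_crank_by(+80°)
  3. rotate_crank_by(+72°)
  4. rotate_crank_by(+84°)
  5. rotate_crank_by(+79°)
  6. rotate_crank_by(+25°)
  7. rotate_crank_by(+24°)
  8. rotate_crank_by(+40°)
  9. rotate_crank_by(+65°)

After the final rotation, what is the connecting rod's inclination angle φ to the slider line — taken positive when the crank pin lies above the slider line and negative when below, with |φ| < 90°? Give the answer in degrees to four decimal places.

12.1619

set_geometry: r = 43 mm, L = 174 mm, e = 4 mm; θ ← 0°
rotate_crank_by(+80°): θ ← 0° +80° = 80°
rotate_crank_by(+72°): θ ← 80° +72° = 152°
rotate_crank_by(+84°): θ ← 152° +84° = 236°
rotate_crank_by(+79°): θ ← 236° +79° = 315°
rotate_crank_by(+25°): θ ← 315° +25° = 340°
rotate_crank_by(+24°): θ ← 340° +24° = 364°
rotate_crank_by(+40°): θ ← 364° +40° = 404°
rotate_crank_by(+65°): θ ← 404° +65° = 469°
crank pin P = (r cos θ, r sin θ) = (-13.999431, 40.657299)
h = r sin θ − e = 40.657299 − 4 = 36.657299
sin φ = h / L = 36.657299 / 174 = 0.21067413
φ = arcsin(0.21067413) = 12.161861°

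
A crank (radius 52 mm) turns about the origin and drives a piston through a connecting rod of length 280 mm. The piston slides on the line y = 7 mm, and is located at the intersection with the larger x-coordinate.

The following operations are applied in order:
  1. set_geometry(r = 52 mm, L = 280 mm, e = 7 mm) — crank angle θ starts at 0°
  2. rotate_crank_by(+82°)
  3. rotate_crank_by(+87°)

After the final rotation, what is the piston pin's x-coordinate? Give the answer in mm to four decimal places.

set_geometry: r = 52 mm, L = 280 mm, e = 7 mm; θ ← 0°
rotate_crank_by(+82°): θ ← 0° +82° = 82°
rotate_crank_by(+87°): θ ← 82° +87° = 169°
crank pin P = (r cos θ, r sin θ) = (-51.044614, 9.922068)
h = r sin θ − e = 9.922068 − 7 = 2.922068
x = r cos θ + √(L² − h²) = -51.044614 + √(78400.0 − 8.5385) = -51.044614 + 279.984752 = 228.940139

228.9401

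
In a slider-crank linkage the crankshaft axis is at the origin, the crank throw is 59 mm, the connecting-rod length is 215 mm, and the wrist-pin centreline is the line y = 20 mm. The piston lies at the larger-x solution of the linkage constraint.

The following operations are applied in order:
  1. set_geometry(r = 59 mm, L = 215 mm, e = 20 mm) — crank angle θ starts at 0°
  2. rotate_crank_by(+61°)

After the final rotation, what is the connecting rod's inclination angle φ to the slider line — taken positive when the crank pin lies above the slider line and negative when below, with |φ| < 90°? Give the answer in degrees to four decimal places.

set_geometry: r = 59 mm, L = 215 mm, e = 20 mm; θ ← 0°
rotate_crank_by(+61°): θ ← 0° +61° = 61°
crank pin P = (r cos θ, r sin θ) = (28.603768, 51.602563)
h = r sin θ − e = 51.602563 − 20 = 31.602563
sin φ = h / L = 31.602563 / 215 = 0.14698866
φ = arcsin(0.14698866) = 8.452455°

8.4525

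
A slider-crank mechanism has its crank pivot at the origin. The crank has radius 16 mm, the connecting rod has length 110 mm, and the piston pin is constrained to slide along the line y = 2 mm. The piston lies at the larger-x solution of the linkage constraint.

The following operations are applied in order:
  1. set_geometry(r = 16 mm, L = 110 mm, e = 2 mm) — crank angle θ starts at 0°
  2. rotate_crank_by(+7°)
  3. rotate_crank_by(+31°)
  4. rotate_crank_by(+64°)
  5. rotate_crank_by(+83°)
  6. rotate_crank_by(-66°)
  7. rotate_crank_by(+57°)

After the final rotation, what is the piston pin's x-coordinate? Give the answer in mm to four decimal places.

set_geometry: r = 16 mm, L = 110 mm, e = 2 mm; θ ← 0°
rotate_crank_by(+7°): θ ← 0° +7° = 7°
rotate_crank_by(+31°): θ ← 7° +31° = 38°
rotate_crank_by(+64°): θ ← 38° +64° = 102°
rotate_crank_by(+83°): θ ← 102° +83° = 185°
rotate_crank_by(-66°): θ ← 185° -66° = 119°
rotate_crank_by(+57°): θ ← 119° +57° = 176°
crank pin P = (r cos θ, r sin θ) = (-15.961025, 1.116104)
h = r sin θ − e = 1.116104 − 2 = -0.883896
x = r cos θ + √(L² − h²) = -15.961025 + √(12100.0 − 0.7813) = -15.961025 + 109.996449 = 94.035424

94.0354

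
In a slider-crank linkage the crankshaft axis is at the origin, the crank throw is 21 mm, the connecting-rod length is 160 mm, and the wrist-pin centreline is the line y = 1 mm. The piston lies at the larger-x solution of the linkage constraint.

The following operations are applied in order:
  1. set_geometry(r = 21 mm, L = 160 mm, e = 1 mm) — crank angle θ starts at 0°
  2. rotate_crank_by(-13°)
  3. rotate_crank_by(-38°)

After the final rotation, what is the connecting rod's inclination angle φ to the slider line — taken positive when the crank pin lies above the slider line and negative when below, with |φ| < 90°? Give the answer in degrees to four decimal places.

-6.2145

set_geometry: r = 21 mm, L = 160 mm, e = 1 mm; θ ← 0°
rotate_crank_by(-13°): θ ← 0° -13° = -13°
rotate_crank_by(-38°): θ ← -13° -38° = -51°
crank pin P = (r cos θ, r sin θ) = (13.215728, -16.320065)
h = r sin θ − e = -16.320065 − 1 = -17.320065
sin φ = h / L = -17.320065 / 160 = -0.10825041
φ = arcsin(-0.10825041) = -6.214469°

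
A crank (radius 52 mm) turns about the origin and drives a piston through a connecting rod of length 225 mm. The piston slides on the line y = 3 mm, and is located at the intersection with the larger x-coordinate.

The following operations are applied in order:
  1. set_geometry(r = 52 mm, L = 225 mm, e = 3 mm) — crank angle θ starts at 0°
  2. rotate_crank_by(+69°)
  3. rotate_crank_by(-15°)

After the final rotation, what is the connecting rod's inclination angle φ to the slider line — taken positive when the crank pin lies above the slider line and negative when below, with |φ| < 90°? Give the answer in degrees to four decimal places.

9.9995

set_geometry: r = 52 mm, L = 225 mm, e = 3 mm; θ ← 0°
rotate_crank_by(+69°): θ ← 0° +69° = 69°
rotate_crank_by(-15°): θ ← 69° -15° = 54°
crank pin P = (r cos θ, r sin θ) = (30.564833, 42.068884)
h = r sin θ − e = 42.068884 − 3 = 39.068884
sin φ = h / L = 39.068884 / 225 = 0.17363948
φ = arcsin(0.17363948) = 9.999494°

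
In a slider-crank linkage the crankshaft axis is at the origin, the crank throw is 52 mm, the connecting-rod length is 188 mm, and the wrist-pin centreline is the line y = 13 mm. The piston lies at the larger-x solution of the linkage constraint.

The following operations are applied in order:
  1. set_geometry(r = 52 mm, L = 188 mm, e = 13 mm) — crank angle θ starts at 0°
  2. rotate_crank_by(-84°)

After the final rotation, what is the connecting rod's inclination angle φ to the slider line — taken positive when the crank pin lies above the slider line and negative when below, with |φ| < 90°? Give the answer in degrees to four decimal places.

set_geometry: r = 52 mm, L = 188 mm, e = 13 mm; θ ← 0°
rotate_crank_by(-84°): θ ← 0° -84° = -84°
crank pin P = (r cos θ, r sin θ) = (5.435480, -51.715139)
h = r sin θ − e = -51.715139 − 13 = -64.715139
sin φ = h / L = -64.715139 / 188 = -0.34422946
φ = arcsin(-0.34422946) = -20.134766°

-20.1348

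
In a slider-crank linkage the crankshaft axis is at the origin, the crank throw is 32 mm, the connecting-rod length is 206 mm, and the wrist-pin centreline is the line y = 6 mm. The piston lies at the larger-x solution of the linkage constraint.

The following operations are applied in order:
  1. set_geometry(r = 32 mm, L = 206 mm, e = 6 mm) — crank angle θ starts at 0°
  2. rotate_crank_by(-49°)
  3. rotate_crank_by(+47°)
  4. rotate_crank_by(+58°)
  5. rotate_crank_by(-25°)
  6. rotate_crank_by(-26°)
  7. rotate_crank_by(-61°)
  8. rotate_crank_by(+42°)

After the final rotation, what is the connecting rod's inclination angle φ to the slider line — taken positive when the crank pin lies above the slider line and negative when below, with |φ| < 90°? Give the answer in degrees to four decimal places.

-3.8248

set_geometry: r = 32 mm, L = 206 mm, e = 6 mm; θ ← 0°
rotate_crank_by(-49°): θ ← 0° -49° = -49°
rotate_crank_by(+47°): θ ← -49° +47° = -2°
rotate_crank_by(+58°): θ ← -2° +58° = 56°
rotate_crank_by(-25°): θ ← 56° -25° = 31°
rotate_crank_by(-26°): θ ← 31° -26° = 5°
rotate_crank_by(-61°): θ ← 5° -61° = -56°
rotate_crank_by(+42°): θ ← -56° +42° = -14°
crank pin P = (r cos θ, r sin θ) = (31.049463, -7.741501)
h = r sin θ − e = -7.741501 − 6 = -13.741501
sin φ = h / L = -13.741501 / 206 = -0.06670631
φ = arcsin(-0.06670631) = -3.824830°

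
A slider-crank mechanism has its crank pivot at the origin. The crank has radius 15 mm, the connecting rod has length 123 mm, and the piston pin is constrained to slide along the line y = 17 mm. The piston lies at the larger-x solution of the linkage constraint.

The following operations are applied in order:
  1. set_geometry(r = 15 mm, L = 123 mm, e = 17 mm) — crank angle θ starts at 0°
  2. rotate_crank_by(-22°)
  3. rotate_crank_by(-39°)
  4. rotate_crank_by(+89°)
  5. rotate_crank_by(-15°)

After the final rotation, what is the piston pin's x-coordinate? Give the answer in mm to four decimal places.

136.8585

set_geometry: r = 15 mm, L = 123 mm, e = 17 mm; θ ← 0°
rotate_crank_by(-22°): θ ← 0° -22° = -22°
rotate_crank_by(-39°): θ ← -22° -39° = -61°
rotate_crank_by(+89°): θ ← -61° +89° = 28°
rotate_crank_by(-15°): θ ← 28° -15° = 13°
crank pin P = (r cos θ, r sin θ) = (14.615551, 3.374266)
h = r sin θ − e = 3.374266 − 17 = -13.625734
x = r cos θ + √(L² − h²) = 14.615551 + √(15129.0 − 185.6606) = 14.615551 + 122.242952 = 136.858503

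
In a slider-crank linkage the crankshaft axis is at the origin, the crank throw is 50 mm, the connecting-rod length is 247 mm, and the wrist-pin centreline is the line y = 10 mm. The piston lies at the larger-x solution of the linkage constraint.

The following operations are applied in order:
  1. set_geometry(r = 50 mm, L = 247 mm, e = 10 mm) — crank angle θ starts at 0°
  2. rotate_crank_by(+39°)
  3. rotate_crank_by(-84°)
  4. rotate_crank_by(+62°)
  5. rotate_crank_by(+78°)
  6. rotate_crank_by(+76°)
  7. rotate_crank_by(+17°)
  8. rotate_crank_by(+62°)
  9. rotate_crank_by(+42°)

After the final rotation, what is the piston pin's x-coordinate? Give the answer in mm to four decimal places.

set_geometry: r = 50 mm, L = 247 mm, e = 10 mm; θ ← 0°
rotate_crank_by(+39°): θ ← 0° +39° = 39°
rotate_crank_by(-84°): θ ← 39° -84° = -45°
rotate_crank_by(+62°): θ ← -45° +62° = 17°
rotate_crank_by(+78°): θ ← 17° +78° = 95°
rotate_crank_by(+76°): θ ← 95° +76° = 171°
rotate_crank_by(+17°): θ ← 171° +17° = 188°
rotate_crank_by(+62°): θ ← 188° +62° = 250°
rotate_crank_by(+42°): θ ← 250° +42° = 292°
crank pin P = (r cos θ, r sin θ) = (18.730330, -46.359193)
h = r sin θ − e = -46.359193 − 10 = -56.359193
x = r cos θ + √(L² − h²) = 18.730330 + √(61009.0 − 3176.3586) = 18.730330 + 240.484181 = 259.214511

259.2145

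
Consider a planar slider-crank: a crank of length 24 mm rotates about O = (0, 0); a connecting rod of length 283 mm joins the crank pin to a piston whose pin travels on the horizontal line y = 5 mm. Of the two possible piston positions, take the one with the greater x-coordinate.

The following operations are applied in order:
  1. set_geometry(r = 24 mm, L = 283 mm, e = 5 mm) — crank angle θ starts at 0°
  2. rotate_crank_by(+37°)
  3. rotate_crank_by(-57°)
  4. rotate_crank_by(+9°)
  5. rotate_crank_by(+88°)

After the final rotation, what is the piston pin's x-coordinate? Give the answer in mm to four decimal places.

287.8010

set_geometry: r = 24 mm, L = 283 mm, e = 5 mm; θ ← 0°
rotate_crank_by(+37°): θ ← 0° +37° = 37°
rotate_crank_by(-57°): θ ← 37° -57° = -20°
rotate_crank_by(+9°): θ ← -20° +9° = -11°
rotate_crank_by(+88°): θ ← -11° +88° = 77°
crank pin P = (r cos θ, r sin θ) = (5.398825, 23.384882)
h = r sin θ − e = 23.384882 − 5 = 18.384882
x = r cos θ + √(L² − h²) = 5.398825 + √(80089.0 − 338.0039) = 5.398825 + 282.402189 = 287.801014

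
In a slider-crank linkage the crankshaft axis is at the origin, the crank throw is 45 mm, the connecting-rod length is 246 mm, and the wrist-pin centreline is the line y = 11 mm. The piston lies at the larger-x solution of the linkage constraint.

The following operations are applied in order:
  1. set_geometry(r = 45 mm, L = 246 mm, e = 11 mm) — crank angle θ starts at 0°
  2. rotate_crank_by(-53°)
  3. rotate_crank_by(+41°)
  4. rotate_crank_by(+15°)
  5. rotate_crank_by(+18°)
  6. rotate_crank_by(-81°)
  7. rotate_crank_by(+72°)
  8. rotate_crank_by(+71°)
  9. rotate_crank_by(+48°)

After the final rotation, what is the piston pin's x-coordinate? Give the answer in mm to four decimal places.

set_geometry: r = 45 mm, L = 246 mm, e = 11 mm; θ ← 0°
rotate_crank_by(-53°): θ ← 0° -53° = -53°
rotate_crank_by(+41°): θ ← -53° +41° = -12°
rotate_crank_by(+15°): θ ← -12° +15° = 3°
rotate_crank_by(+18°): θ ← 3° +18° = 21°
rotate_crank_by(-81°): θ ← 21° -81° = -60°
rotate_crank_by(+72°): θ ← -60° +72° = 12°
rotate_crank_by(+71°): θ ← 12° +71° = 83°
rotate_crank_by(+48°): θ ← 83° +48° = 131°
crank pin P = (r cos θ, r sin θ) = (-29.522656, 33.961931)
h = r sin θ − e = 33.961931 − 11 = 22.961931
x = r cos θ + √(L² − h²) = -29.522656 + √(60516.0 − 527.2503) = -29.522656 + 244.926009 = 215.403352

215.4034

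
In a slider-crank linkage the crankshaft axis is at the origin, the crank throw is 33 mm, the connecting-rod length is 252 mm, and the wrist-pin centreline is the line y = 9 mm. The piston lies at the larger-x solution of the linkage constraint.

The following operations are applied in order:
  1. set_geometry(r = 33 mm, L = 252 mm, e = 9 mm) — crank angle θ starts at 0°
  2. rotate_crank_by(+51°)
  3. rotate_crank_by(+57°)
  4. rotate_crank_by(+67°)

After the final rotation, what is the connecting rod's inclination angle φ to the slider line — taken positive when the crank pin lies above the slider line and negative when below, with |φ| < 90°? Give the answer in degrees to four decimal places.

set_geometry: r = 33 mm, L = 252 mm, e = 9 mm; θ ← 0°
rotate_crank_by(+51°): θ ← 0° +51° = 51°
rotate_crank_by(+57°): θ ← 51° +57° = 108°
rotate_crank_by(+67°): θ ← 108° +67° = 175°
crank pin P = (r cos θ, r sin θ) = (-32.874425, 2.876140)
h = r sin θ − e = 2.876140 − 9 = -6.123860
sin φ = h / L = -6.123860 / 252 = -0.02430103
φ = arcsin(-0.02430103) = -1.392484°

-1.3925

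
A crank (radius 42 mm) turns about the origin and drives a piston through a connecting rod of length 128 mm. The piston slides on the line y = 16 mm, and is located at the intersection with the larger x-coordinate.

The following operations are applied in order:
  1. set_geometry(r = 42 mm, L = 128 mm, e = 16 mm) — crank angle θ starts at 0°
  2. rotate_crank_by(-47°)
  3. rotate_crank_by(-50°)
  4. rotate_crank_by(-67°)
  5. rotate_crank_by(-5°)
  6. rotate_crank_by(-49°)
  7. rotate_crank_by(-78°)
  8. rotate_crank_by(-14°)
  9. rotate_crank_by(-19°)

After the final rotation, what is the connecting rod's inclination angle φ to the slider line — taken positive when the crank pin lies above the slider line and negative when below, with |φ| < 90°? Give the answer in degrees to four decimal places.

2.5216

set_geometry: r = 42 mm, L = 128 mm, e = 16 mm; θ ← 0°
rotate_crank_by(-47°): θ ← 0° -47° = -47°
rotate_crank_by(-50°): θ ← -47° -50° = -97°
rotate_crank_by(-67°): θ ← -97° -67° = -164°
rotate_crank_by(-5°): θ ← -164° -5° = -169°
rotate_crank_by(-49°): θ ← -169° -49° = -218°
rotate_crank_by(-78°): θ ← -218° -78° = -296°
rotate_crank_by(-14°): θ ← -296° -14° = -310°
rotate_crank_by(-19°): θ ← -310° -19° = -329°
crank pin P = (r cos θ, r sin θ) = (36.001027, 21.631599)
h = r sin θ − e = 21.631599 − 16 = 5.631599
sin φ = h / L = 5.631599 / 128 = 0.04399687
φ = arcsin(0.04399687) = 2.521649°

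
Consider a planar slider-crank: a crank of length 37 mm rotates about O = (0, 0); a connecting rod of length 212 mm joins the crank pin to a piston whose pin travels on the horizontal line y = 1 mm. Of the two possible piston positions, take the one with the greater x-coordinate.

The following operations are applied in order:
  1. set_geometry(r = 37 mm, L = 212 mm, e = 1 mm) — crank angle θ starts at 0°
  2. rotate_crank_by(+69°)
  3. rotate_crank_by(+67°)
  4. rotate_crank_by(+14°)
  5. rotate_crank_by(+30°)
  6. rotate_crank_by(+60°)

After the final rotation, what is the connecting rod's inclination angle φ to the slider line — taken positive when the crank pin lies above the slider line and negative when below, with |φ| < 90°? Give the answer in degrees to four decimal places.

set_geometry: r = 37 mm, L = 212 mm, e = 1 mm; θ ← 0°
rotate_crank_by(+69°): θ ← 0° +69° = 69°
rotate_crank_by(+67°): θ ← 69° +67° = 136°
rotate_crank_by(+14°): θ ← 136° +14° = 150°
rotate_crank_by(+30°): θ ← 150° +30° = 180°
rotate_crank_by(+60°): θ ← 180° +60° = 240°
crank pin P = (r cos θ, r sin θ) = (-18.500000, -32.042940)
h = r sin θ − e = -32.042940 − 1 = -33.042940
sin φ = h / L = -33.042940 / 212 = -0.15586292
φ = arcsin(-0.15586292) = -8.966846°

-8.9668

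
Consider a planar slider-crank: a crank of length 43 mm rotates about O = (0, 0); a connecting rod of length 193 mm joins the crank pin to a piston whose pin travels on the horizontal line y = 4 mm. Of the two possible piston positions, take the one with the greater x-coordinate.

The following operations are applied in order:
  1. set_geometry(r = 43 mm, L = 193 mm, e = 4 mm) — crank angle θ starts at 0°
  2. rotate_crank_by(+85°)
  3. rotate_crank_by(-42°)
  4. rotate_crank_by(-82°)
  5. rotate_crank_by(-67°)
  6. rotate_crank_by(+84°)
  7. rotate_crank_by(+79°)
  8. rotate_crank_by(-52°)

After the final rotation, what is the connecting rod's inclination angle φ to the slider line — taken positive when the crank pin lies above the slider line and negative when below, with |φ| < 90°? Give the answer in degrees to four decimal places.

set_geometry: r = 43 mm, L = 193 mm, e = 4 mm; θ ← 0°
rotate_crank_by(+85°): θ ← 0° +85° = 85°
rotate_crank_by(-42°): θ ← 85° -42° = 43°
rotate_crank_by(-82°): θ ← 43° -82° = -39°
rotate_crank_by(-67°): θ ← -39° -67° = -106°
rotate_crank_by(+84°): θ ← -106° +84° = -22°
rotate_crank_by(+79°): θ ← -22° +79° = 57°
rotate_crank_by(-52°): θ ← 57° -52° = 5°
crank pin P = (r cos θ, r sin θ) = (42.836372, 3.747697)
h = r sin θ − e = 3.747697 − 4 = -0.252303
sin φ = h / L = -0.252303 / 193 = -0.00130727
φ = arcsin(-0.00130727) = -0.074901°

-0.0749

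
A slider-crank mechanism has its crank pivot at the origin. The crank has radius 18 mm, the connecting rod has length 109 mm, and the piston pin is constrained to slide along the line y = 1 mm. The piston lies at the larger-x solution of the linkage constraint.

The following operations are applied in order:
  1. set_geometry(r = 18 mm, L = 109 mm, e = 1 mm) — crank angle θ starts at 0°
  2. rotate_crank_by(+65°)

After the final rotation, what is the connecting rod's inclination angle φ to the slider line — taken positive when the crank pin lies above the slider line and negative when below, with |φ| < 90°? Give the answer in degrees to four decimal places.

set_geometry: r = 18 mm, L = 109 mm, e = 1 mm; θ ← 0°
rotate_crank_by(+65°): θ ← 0° +65° = 65°
crank pin P = (r cos θ, r sin θ) = (7.607129, 16.313540)
h = r sin θ − e = 16.313540 − 1 = 15.313540
sin φ = h / L = 15.313540 / 109 = 0.14049119
φ = arcsin(0.14049119) = 8.076271°

8.0763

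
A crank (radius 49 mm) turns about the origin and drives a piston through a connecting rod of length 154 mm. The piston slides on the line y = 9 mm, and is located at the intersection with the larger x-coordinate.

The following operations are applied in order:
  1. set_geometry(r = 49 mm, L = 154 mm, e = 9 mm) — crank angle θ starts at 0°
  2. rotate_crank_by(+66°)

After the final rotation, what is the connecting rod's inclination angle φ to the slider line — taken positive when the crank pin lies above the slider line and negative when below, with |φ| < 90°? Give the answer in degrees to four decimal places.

set_geometry: r = 49 mm, L = 154 mm, e = 9 mm; θ ← 0°
rotate_crank_by(+66°): θ ← 0° +66° = 66°
crank pin P = (r cos θ, r sin θ) = (19.930096, 44.763727)
h = r sin θ − e = 44.763727 − 9 = 35.763727
sin φ = h / L = 35.763727 / 154 = 0.23223200
φ = arcsin(0.23223200) = 13.428514°

13.4285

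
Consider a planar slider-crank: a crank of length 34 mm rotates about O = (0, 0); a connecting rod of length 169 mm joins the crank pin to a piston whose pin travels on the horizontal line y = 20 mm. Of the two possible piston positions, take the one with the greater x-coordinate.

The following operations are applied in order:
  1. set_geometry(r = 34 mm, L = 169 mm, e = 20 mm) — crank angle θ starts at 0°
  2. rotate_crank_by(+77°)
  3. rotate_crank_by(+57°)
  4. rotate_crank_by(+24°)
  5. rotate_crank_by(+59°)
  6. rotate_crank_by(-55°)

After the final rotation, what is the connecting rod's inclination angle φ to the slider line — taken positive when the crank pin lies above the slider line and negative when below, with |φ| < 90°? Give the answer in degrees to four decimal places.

-3.2202

set_geometry: r = 34 mm, L = 169 mm, e = 20 mm; θ ← 0°
rotate_crank_by(+77°): θ ← 0° +77° = 77°
rotate_crank_by(+57°): θ ← 77° +57° = 134°
rotate_crank_by(+24°): θ ← 134° +24° = 158°
rotate_crank_by(+59°): θ ← 158° +59° = 217°
rotate_crank_by(-55°): θ ← 217° -55° = 162°
crank pin P = (r cos θ, r sin θ) = (-32.335922, 10.506578)
h = r sin θ − e = 10.506578 − 20 = -9.493422
sin φ = h / L = -9.493422 / 169 = -0.05617410
φ = arcsin(-0.05617410) = -3.220234°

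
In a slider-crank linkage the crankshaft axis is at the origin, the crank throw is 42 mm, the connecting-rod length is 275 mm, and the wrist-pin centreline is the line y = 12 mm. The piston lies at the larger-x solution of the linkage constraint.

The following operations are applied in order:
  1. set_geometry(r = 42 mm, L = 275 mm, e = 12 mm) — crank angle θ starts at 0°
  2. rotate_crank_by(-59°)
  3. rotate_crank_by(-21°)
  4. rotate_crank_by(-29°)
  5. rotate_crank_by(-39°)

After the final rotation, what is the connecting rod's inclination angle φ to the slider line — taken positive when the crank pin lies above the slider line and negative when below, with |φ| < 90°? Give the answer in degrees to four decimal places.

-7.1559

set_geometry: r = 42 mm, L = 275 mm, e = 12 mm; θ ← 0°
rotate_crank_by(-59°): θ ← 0° -59° = -59°
rotate_crank_by(-21°): θ ← -59° -21° = -80°
rotate_crank_by(-29°): θ ← -80° -29° = -109°
rotate_crank_by(-39°): θ ← -109° -39° = -148°
crank pin P = (r cos θ, r sin θ) = (-35.618020, -22.256609)
h = r sin θ − e = -22.256609 − 12 = -34.256609
sin φ = h / L = -34.256609 / 275 = -0.12456949
φ = arcsin(-0.12456949) = -7.155895°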